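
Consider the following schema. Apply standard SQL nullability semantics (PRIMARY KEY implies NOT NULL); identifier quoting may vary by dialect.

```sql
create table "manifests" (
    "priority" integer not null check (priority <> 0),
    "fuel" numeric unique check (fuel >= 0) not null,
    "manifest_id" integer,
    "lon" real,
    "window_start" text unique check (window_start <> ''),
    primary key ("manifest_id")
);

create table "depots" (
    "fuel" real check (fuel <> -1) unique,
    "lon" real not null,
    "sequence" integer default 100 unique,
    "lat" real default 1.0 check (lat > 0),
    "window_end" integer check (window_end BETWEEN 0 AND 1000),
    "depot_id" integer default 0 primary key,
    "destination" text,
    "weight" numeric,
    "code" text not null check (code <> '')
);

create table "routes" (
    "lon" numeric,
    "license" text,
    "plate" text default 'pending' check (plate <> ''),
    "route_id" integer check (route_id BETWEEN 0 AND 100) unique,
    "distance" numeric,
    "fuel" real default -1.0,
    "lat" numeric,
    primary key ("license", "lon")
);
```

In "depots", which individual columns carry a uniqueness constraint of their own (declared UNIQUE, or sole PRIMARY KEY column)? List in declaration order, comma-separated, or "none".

fuel, sequence, depot_id

- fuel: declared UNIQUE → unique.
- lon: no UNIQUE or single-column PK constraint.
- sequence: declared UNIQUE → unique.
- lat: no UNIQUE or single-column PK constraint.
- window_end: no UNIQUE or single-column PK constraint.
- depot_id: single-column PRIMARY KEY → unique.
- destination: no UNIQUE or single-column PK constraint.
- weight: no UNIQUE or single-column PK constraint.
- code: no UNIQUE or single-column PK constraint.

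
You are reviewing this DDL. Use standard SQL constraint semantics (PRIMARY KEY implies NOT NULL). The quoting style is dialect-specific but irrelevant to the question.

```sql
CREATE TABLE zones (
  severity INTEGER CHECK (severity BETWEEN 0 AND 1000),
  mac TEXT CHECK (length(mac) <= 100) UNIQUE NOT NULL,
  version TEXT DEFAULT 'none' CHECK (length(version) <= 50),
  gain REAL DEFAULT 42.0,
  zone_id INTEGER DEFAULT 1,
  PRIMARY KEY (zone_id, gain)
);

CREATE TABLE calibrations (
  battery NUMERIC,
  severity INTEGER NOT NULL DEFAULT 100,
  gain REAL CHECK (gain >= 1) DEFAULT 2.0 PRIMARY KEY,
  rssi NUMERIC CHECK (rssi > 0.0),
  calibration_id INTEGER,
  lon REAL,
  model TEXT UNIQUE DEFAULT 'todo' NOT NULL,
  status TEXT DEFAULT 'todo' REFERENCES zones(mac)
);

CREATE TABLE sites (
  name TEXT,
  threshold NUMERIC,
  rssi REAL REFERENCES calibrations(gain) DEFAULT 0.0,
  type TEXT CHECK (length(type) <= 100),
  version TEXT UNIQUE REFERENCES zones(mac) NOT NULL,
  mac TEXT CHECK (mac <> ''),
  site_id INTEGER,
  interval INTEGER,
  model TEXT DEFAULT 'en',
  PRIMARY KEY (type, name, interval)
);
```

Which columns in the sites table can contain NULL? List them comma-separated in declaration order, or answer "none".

threshold, rssi, mac, site_id, model

- name: part of the PRIMARY KEY, which implies NOT NULL → not nullable.
- threshold: no NOT NULL constraint applies → nullable.
- rssi: a foreign key column may be NULL unless separately constrained → nullable.
- type: part of the PRIMARY KEY, which implies NOT NULL → not nullable.
- version: declared NOT NULL → not nullable.
- mac: CHECK does not forbid NULL (a CHECK constraint passes when its expression is NULL) → nullable.
- site_id: no NOT NULL constraint applies → nullable.
- interval: part of the PRIMARY KEY, which implies NOT NULL → not nullable.
- model: DEFAULT only fills an omitted column; an explicit NULL is still allowed → nullable.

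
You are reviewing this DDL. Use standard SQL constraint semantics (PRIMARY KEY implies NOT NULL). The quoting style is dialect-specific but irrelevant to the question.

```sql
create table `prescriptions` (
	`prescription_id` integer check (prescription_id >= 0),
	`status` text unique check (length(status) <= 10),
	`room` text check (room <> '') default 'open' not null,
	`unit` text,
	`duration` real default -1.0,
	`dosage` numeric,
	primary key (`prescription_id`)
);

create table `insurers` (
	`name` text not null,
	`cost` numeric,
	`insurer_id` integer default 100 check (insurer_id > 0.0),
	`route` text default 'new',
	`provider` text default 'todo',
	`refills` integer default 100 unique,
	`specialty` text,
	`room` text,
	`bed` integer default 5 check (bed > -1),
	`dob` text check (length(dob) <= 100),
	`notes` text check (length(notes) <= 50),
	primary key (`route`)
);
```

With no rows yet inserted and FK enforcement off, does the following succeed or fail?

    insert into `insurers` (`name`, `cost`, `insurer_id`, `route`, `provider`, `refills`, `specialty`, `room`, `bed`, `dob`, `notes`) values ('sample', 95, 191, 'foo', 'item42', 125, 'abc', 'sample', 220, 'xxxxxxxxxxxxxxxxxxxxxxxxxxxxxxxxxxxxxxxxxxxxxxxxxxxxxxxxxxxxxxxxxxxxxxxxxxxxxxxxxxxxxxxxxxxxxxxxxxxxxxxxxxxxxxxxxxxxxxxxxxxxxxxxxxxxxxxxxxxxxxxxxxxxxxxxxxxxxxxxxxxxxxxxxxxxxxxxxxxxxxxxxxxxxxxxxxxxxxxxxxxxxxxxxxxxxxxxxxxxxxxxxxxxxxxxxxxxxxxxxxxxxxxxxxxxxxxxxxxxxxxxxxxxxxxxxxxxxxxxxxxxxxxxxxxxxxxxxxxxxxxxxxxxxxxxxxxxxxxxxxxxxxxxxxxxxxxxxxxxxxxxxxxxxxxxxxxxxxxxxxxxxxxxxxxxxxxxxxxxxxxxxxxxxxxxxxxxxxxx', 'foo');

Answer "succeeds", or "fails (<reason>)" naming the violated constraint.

The value 'xxxxxxxxxxxxxxxxxxxxxxxxxxxxxxxxxxxxxxxxxxxxxxxxxxxxxxxxxxxxxxxxxxxxxxxxxxxxxxxxxxxxxxxxxxxxxxxxxxxxxxxxxxxxxxxxxxxxxxxxxxxxxxxxxxxxxxxxxxxxxxxxxxxxxxxxxxxxxxxxxxxxxxxxxxxxxxxxxxxxxxxxxxxxxxxxxxxxxxxxxxxxxxxxxxxxxxxxxxxxxxxxxxxxxxxxxxxxxxxxxxxxxxxxxxxxxxxxxxxxxxxxxxxxxxxxxxxxxxxxxxxxxxxxxxxxxxxxxxxxxxxxxxxxxxxxxxxxxxxxxxxxxxxxxxxxxxxxxxxxxxxxxxxxxxxxxxxxxxxxxxxxxxxxxxxxxxxxxxxxxxxxxxxxxxxxxxxxxxxx' for dob violates CHECK (length(dob) <= 100).

fails (CHECK on dob)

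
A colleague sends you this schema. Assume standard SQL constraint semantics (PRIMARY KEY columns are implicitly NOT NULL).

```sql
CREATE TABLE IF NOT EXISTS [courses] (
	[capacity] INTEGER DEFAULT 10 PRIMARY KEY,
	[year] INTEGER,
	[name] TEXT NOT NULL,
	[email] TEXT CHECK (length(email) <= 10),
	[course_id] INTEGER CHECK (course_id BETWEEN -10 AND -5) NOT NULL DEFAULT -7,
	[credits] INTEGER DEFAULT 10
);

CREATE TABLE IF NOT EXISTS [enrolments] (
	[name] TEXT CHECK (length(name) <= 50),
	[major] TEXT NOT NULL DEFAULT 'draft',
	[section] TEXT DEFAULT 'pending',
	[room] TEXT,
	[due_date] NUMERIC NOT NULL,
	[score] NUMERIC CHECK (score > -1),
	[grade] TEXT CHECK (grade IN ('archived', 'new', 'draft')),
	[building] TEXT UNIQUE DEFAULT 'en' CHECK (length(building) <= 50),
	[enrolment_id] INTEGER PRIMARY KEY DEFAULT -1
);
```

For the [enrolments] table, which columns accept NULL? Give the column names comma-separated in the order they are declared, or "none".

name, section, room, score, grade, building

- name: CHECK does not forbid NULL (a CHECK constraint passes when its expression is NULL) → nullable.
- major: declared NOT NULL → not nullable.
- section: DEFAULT only fills an omitted column; an explicit NULL is still allowed → nullable.
- room: no NOT NULL constraint applies → nullable.
- due_date: declared NOT NULL → not nullable.
- score: CHECK does not forbid NULL (a CHECK constraint passes when its expression is NULL) → nullable.
- grade: CHECK does not forbid NULL (a CHECK constraint passes when its expression is NULL) → nullable.
- building: CHECK does not forbid NULL (a CHECK constraint passes when its expression is NULL) → nullable.
- enrolment_id: part of the PRIMARY KEY, which implies NOT NULL → not nullable.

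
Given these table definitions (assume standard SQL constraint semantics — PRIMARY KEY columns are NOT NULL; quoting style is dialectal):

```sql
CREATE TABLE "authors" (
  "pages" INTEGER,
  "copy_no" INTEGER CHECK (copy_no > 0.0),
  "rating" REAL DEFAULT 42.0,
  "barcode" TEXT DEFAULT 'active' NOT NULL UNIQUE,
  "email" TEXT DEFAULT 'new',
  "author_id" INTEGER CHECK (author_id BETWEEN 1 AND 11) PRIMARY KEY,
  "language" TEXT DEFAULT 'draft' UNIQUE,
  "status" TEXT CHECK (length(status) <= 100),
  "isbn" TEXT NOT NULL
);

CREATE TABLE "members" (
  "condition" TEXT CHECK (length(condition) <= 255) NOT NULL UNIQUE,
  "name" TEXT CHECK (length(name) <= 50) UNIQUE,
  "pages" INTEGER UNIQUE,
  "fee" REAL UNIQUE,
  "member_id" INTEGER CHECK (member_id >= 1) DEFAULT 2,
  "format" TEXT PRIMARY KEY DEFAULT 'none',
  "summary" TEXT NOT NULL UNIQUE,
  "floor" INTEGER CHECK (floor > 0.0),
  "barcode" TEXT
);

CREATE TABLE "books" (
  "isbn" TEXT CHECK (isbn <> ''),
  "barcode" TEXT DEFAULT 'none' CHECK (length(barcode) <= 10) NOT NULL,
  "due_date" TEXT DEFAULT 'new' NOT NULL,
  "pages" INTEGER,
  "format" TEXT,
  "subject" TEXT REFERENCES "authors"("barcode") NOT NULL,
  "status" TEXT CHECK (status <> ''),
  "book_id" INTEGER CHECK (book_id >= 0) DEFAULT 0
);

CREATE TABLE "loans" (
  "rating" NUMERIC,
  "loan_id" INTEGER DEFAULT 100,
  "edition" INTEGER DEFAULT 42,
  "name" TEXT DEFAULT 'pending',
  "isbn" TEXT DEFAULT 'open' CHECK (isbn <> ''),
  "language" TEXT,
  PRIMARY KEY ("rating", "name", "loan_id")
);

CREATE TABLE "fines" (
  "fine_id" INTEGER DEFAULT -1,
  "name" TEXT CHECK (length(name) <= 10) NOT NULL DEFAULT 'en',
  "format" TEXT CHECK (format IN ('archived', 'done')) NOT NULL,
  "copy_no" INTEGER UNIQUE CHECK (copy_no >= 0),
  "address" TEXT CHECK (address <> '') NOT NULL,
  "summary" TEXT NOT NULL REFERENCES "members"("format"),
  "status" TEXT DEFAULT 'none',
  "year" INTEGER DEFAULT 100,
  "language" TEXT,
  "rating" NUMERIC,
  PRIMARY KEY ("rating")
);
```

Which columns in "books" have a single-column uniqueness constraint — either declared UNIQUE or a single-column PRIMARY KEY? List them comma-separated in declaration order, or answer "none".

none

- isbn: no UNIQUE or single-column PK constraint.
- barcode: no UNIQUE or single-column PK constraint.
- due_date: no UNIQUE or single-column PK constraint.
- pages: no UNIQUE or single-column PK constraint.
- format: no UNIQUE or single-column PK constraint.
- subject: no UNIQUE or single-column PK constraint.
- status: no UNIQUE or single-column PK constraint.
- book_id: no UNIQUE or single-column PK constraint.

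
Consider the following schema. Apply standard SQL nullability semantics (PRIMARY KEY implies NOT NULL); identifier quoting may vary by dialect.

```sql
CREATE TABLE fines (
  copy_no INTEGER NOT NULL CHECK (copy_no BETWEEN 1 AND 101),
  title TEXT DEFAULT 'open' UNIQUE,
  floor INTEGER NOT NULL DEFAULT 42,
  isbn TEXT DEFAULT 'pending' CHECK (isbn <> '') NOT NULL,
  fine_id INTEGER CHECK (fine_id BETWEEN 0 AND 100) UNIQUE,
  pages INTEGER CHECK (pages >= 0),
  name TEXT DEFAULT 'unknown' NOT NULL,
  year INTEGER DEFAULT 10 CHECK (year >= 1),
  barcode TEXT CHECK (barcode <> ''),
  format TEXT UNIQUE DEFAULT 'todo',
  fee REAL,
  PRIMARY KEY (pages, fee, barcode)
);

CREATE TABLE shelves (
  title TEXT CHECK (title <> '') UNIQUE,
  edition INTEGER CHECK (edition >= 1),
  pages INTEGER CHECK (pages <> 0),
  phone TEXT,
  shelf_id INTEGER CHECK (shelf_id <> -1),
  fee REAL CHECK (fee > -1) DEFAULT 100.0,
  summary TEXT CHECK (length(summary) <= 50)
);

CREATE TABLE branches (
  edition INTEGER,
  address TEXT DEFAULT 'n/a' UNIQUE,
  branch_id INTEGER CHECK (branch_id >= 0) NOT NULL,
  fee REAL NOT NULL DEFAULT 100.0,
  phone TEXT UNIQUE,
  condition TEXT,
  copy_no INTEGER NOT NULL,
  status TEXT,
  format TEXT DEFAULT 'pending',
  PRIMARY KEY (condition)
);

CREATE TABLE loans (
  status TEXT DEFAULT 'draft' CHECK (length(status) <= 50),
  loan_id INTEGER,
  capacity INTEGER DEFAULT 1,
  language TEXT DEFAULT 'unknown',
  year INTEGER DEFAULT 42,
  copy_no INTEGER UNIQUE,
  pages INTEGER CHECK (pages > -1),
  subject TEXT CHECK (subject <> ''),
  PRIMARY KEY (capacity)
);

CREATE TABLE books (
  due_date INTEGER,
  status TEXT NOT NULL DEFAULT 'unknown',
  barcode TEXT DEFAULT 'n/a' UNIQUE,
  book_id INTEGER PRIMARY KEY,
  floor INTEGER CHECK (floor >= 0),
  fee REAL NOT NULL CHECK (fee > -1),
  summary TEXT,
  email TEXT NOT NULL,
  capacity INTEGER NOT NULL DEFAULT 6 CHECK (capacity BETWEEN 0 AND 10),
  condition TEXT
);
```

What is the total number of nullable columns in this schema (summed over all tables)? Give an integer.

28

fines: 4 nullable (title, fine_id, year, format — PK (pages, fee, barcode) and explicit NOT NULL columns excluded).
shelves: 7 nullable (title, edition, pages, phone, shelf_id, fee, summary — PK none and explicit NOT NULL columns excluded).
branches: 5 nullable (edition, address, phone, status, format — PK (condition) and explicit NOT NULL columns excluded).
loans: 7 nullable (status, loan_id, language, year, copy_no, pages, subject — PK (capacity) and explicit NOT NULL columns excluded).
books: 5 nullable (due_date, barcode, floor, summary, condition — PK (book_id) and explicit NOT NULL columns excluded).
Total: 4 + 7 + 5 + 7 + 5 = 28.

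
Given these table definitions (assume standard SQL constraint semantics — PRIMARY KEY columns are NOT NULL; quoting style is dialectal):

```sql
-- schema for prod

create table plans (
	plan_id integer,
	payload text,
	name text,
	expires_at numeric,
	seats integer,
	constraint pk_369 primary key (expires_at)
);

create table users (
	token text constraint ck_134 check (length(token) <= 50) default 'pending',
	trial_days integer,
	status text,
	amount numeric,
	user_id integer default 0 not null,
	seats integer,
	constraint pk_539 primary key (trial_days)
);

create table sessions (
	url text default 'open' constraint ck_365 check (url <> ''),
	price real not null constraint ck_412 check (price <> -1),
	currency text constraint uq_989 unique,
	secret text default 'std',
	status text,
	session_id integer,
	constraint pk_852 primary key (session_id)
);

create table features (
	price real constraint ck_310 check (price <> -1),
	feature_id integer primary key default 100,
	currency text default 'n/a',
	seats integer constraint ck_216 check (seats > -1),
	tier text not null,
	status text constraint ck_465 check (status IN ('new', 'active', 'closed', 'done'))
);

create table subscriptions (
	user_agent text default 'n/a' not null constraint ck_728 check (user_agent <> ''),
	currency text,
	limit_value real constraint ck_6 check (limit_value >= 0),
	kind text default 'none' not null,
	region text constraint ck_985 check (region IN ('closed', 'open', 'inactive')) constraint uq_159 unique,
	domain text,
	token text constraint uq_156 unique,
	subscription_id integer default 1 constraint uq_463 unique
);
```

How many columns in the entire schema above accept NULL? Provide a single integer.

plans: 4 nullable (plan_id, payload, name, seats — PK (expires_at) and explicit NOT NULL columns excluded).
users: 4 nullable (token, status, amount, seats — PK (trial_days) and explicit NOT NULL columns excluded).
sessions: 4 nullable (url, currency, secret, status — PK (session_id) and explicit NOT NULL columns excluded).
features: 4 nullable (price, currency, seats, status — PK (feature_id) and explicit NOT NULL columns excluded).
subscriptions: 6 nullable (currency, limit_value, region, domain, token, subscription_id — PK none and explicit NOT NULL columns excluded).
Total: 4 + 4 + 4 + 4 + 6 = 22.

22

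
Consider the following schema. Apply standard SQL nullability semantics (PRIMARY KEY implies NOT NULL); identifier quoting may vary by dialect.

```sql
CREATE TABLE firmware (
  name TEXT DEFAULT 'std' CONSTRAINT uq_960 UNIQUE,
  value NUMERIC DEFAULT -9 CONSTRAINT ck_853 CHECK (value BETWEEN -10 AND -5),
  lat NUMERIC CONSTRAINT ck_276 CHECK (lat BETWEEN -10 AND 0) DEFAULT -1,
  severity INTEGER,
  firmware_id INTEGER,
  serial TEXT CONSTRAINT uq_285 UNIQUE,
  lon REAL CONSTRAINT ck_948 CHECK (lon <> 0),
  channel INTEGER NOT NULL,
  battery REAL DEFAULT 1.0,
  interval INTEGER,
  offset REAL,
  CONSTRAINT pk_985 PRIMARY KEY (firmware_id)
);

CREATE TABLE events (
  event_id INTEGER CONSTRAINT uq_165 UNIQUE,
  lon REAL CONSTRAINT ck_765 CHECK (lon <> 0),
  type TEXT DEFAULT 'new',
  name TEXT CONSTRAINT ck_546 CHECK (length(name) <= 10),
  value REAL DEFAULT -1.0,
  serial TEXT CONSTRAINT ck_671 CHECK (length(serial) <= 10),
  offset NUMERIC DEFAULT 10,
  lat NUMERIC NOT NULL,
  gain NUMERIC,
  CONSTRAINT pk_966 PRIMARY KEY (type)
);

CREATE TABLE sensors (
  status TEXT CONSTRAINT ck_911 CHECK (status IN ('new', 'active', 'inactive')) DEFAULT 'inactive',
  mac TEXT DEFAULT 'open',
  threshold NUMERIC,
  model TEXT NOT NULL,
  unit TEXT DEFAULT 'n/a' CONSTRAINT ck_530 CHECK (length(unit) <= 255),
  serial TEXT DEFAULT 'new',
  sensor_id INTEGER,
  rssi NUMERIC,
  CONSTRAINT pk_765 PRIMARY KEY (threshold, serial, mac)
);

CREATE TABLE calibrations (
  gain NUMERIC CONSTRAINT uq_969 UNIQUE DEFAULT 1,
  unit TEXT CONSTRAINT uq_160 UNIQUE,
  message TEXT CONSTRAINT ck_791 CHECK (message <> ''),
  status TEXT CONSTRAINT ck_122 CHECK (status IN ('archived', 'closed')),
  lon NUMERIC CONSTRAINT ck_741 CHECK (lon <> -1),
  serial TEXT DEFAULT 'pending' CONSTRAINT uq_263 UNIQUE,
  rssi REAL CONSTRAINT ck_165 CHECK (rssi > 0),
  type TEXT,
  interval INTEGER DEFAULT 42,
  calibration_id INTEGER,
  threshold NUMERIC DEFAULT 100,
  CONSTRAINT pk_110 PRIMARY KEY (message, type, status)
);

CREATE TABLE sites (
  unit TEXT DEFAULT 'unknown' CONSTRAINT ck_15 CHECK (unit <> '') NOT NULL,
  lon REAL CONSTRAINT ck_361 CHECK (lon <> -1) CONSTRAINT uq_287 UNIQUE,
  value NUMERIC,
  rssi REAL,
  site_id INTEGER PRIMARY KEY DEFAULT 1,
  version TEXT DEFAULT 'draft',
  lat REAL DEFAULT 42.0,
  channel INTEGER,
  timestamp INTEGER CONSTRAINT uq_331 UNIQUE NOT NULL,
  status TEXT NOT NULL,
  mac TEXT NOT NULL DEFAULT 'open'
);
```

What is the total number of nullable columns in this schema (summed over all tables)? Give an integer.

34

firmware: 9 nullable (name, value, lat, severity, serial, lon, battery, interval, offset — PK (firmware_id) and explicit NOT NULL columns excluded).
events: 7 nullable (event_id, lon, name, value, serial, offset, gain — PK (type) and explicit NOT NULL columns excluded).
sensors: 4 nullable (status, unit, sensor_id, rssi — PK (threshold, serial, mac) and explicit NOT NULL columns excluded).
calibrations: 8 nullable (gain, unit, lon, serial, rssi, interval, calibration_id, threshold — PK (message, type, status) and explicit NOT NULL columns excluded).
sites: 6 nullable (lon, value, rssi, version, lat, channel — PK (site_id) and explicit NOT NULL columns excluded).
Total: 9 + 7 + 4 + 8 + 6 = 34.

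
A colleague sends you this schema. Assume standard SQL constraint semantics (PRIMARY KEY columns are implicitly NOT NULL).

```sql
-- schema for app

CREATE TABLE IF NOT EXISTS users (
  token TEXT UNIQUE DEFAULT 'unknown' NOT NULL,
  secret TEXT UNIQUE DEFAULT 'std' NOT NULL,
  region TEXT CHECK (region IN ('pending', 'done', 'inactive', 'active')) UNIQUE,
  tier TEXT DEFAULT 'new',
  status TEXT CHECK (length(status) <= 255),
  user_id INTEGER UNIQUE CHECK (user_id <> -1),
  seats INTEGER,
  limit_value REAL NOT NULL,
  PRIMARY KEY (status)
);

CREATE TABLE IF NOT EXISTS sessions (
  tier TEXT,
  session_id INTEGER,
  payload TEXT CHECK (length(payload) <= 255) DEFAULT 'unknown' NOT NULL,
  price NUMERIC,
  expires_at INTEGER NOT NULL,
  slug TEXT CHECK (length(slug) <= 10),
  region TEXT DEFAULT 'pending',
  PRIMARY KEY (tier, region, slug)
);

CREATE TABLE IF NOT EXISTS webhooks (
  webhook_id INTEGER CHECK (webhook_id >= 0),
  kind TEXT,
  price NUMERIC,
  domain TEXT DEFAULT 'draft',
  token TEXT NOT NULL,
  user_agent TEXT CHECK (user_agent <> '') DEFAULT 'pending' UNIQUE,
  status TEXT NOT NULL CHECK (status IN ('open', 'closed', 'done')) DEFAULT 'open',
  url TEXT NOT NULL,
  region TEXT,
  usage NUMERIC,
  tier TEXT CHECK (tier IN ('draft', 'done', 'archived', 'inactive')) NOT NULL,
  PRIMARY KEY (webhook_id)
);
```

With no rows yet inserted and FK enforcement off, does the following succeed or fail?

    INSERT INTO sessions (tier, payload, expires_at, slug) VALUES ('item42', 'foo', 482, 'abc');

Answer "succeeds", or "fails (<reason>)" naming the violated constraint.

NOT NULL columns: expires_at is supplied; payload is supplied; region defaults to 'pending'; slug is supplied; tier is supplied.
CHECK constraints: 'foo' satisfies (length(payload) <= 255); 'abc' satisfies (length(slug) <= 10).
No constraint is violated.

succeeds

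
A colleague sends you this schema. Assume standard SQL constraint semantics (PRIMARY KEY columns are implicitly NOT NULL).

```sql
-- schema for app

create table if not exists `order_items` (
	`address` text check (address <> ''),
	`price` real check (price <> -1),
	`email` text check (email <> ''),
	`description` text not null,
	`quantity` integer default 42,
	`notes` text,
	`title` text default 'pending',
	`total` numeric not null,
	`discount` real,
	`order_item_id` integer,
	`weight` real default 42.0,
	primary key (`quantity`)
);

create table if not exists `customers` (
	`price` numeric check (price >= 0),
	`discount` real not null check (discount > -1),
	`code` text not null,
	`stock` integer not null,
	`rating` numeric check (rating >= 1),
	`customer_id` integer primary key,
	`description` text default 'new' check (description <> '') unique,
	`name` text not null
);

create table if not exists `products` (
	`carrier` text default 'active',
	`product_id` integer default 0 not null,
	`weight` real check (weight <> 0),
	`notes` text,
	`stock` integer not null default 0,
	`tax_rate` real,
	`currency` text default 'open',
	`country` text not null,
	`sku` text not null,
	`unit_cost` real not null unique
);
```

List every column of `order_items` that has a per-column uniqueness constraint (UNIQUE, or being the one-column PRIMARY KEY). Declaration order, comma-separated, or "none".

- address: no UNIQUE or single-column PK constraint.
- price: no UNIQUE or single-column PK constraint.
- email: no UNIQUE or single-column PK constraint.
- description: no UNIQUE or single-column PK constraint.
- quantity: single-column PRIMARY KEY → unique.
- notes: no UNIQUE or single-column PK constraint.
- title: no UNIQUE or single-column PK constraint.
- total: no UNIQUE or single-column PK constraint.
- discount: no UNIQUE or single-column PK constraint.
- order_item_id: no UNIQUE or single-column PK constraint.
- weight: no UNIQUE or single-column PK constraint.

quantity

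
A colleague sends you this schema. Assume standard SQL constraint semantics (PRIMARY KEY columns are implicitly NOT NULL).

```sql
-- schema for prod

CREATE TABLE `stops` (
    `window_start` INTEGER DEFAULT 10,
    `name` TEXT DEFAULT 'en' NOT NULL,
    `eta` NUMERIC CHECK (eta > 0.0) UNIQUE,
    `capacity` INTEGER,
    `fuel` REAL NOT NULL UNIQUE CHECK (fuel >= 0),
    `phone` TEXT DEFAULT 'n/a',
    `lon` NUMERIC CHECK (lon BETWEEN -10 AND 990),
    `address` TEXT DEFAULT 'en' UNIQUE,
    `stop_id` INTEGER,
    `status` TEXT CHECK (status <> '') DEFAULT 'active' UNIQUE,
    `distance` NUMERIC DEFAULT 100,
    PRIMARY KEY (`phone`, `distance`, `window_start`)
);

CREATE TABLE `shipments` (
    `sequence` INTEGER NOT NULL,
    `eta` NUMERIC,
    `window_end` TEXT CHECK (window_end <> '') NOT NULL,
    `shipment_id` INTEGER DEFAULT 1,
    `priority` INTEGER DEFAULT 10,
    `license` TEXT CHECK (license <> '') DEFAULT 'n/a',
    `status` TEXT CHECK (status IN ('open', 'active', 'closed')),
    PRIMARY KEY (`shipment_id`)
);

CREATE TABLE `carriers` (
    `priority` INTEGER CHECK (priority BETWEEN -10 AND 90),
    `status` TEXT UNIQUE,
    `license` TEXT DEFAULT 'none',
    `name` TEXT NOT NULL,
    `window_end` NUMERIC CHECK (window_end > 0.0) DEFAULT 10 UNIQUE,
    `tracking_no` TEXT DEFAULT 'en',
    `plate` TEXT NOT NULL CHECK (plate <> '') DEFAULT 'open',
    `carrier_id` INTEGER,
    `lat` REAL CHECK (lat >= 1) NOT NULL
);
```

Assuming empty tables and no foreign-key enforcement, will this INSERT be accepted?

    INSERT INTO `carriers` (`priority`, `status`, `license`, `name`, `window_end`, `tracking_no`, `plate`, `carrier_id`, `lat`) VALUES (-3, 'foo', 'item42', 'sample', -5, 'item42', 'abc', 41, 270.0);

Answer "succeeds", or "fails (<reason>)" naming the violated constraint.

fails (CHECK on window_end)

The value -5 for window_end violates CHECK (window_end > 0.0).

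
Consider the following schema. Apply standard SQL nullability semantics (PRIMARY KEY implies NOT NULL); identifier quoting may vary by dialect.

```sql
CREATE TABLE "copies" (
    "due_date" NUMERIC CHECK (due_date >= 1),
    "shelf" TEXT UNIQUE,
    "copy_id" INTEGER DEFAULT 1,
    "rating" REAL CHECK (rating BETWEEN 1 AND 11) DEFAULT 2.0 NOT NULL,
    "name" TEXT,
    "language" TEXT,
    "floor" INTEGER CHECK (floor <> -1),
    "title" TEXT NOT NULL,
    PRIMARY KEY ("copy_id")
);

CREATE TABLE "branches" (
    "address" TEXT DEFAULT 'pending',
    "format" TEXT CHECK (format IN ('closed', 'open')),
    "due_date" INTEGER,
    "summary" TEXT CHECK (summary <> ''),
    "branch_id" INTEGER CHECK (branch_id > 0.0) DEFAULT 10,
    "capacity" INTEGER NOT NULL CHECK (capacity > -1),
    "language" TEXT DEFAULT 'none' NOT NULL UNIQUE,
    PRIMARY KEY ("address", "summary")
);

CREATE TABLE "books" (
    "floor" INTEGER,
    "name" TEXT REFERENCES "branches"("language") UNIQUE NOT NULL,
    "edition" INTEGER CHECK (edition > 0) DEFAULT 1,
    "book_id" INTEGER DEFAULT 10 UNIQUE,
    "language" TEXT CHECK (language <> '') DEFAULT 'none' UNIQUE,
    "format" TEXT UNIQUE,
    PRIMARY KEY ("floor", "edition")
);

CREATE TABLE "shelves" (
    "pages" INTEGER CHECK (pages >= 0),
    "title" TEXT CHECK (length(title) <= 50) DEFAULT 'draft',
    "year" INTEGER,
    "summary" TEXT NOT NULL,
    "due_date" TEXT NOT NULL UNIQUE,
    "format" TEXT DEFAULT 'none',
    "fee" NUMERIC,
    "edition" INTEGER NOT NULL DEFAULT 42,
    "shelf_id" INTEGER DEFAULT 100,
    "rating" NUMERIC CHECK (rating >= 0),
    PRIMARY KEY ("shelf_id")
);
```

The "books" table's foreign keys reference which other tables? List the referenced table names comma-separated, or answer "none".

- name REFERENCES branches(language).

branches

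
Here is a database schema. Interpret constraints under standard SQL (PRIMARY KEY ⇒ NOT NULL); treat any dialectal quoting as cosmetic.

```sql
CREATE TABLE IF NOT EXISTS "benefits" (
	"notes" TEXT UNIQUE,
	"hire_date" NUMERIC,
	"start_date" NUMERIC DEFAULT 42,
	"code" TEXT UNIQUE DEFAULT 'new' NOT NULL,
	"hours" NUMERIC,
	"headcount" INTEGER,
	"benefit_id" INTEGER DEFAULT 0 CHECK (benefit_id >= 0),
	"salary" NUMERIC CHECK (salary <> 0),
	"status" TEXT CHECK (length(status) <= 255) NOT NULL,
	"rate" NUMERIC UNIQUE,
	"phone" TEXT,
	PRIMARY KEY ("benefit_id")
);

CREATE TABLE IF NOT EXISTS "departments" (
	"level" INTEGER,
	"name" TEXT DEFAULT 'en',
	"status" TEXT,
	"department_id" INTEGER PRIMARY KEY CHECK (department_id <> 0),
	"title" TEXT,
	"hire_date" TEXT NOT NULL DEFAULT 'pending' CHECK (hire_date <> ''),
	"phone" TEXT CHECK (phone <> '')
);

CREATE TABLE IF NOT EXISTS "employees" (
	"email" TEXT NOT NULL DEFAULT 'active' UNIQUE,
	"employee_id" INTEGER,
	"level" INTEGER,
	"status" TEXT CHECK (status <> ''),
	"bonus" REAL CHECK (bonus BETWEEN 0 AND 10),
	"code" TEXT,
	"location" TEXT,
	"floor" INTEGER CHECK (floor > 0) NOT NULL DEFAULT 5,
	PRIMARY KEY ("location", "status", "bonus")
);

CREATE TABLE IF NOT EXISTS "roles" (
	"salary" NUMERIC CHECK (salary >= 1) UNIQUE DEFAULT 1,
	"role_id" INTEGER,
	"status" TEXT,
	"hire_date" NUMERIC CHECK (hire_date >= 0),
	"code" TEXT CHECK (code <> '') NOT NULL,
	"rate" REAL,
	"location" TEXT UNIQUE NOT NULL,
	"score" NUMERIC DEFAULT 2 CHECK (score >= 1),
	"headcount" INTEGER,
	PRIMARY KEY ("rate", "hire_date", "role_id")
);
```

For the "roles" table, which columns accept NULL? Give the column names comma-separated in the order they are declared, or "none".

- salary: CHECK does not forbid NULL (a CHECK constraint passes when its expression is NULL) → nullable.
- role_id: part of the PRIMARY KEY, which implies NOT NULL → not nullable.
- status: no NOT NULL constraint applies → nullable.
- hire_date: part of the PRIMARY KEY, which implies NOT NULL → not nullable.
- code: declared NOT NULL → not nullable.
- rate: part of the PRIMARY KEY, which implies NOT NULL → not nullable.
- location: declared NOT NULL → not nullable.
- score: CHECK does not forbid NULL (a CHECK constraint passes when its expression is NULL) → nullable.
- headcount: no NOT NULL constraint applies → nullable.

salary, status, score, headcount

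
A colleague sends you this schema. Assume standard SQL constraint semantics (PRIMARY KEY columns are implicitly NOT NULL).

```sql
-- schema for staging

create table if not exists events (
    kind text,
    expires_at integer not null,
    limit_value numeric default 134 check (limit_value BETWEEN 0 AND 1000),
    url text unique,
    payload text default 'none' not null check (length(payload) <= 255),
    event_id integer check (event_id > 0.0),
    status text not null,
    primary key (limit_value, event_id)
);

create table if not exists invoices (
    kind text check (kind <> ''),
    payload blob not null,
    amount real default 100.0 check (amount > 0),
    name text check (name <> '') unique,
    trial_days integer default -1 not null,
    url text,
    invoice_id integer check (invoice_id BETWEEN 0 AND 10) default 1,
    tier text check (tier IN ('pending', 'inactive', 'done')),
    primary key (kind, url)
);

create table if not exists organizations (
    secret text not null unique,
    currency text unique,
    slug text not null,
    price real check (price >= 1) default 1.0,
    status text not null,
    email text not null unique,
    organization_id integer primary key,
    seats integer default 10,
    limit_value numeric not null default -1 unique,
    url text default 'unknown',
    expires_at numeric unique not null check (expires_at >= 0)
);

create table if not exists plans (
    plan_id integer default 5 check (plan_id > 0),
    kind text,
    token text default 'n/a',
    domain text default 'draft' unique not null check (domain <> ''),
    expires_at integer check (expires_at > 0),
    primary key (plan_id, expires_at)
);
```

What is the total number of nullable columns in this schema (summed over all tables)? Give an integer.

12

events: 2 nullable (kind, url — PK (limit_value, event_id) and explicit NOT NULL columns excluded).
invoices: 4 nullable (amount, name, invoice_id, tier — PK (kind, url) and explicit NOT NULL columns excluded).
organizations: 4 nullable (currency, price, seats, url — PK (organization_id) and explicit NOT NULL columns excluded).
plans: 2 nullable (kind, token — PK (plan_id, expires_at) and explicit NOT NULL columns excluded).
Total: 2 + 4 + 4 + 2 = 12.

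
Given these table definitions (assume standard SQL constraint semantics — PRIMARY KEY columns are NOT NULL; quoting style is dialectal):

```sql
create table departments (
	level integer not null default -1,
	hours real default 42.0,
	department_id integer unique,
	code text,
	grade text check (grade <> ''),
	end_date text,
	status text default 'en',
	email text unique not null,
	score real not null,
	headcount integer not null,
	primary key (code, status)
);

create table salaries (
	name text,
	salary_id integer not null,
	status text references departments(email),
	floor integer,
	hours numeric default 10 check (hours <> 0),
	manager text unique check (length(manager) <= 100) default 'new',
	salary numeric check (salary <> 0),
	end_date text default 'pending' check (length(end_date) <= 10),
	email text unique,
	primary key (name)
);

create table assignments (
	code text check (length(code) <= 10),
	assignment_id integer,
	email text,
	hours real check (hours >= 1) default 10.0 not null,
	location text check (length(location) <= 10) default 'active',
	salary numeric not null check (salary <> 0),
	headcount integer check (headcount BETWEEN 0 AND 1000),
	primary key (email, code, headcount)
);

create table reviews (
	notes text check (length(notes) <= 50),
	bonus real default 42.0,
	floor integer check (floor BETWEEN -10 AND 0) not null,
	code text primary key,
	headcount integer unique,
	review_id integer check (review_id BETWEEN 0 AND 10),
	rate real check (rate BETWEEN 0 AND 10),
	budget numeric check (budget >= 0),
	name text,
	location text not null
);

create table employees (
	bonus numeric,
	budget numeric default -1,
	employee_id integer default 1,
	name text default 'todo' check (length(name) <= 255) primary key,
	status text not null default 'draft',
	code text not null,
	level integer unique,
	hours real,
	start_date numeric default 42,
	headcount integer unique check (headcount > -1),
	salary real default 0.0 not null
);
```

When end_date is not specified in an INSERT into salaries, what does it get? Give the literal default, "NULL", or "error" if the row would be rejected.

'pending'

end_date has an explicit DEFAULT 'pending'.
When the column is omitted from an INSERT, that default is used.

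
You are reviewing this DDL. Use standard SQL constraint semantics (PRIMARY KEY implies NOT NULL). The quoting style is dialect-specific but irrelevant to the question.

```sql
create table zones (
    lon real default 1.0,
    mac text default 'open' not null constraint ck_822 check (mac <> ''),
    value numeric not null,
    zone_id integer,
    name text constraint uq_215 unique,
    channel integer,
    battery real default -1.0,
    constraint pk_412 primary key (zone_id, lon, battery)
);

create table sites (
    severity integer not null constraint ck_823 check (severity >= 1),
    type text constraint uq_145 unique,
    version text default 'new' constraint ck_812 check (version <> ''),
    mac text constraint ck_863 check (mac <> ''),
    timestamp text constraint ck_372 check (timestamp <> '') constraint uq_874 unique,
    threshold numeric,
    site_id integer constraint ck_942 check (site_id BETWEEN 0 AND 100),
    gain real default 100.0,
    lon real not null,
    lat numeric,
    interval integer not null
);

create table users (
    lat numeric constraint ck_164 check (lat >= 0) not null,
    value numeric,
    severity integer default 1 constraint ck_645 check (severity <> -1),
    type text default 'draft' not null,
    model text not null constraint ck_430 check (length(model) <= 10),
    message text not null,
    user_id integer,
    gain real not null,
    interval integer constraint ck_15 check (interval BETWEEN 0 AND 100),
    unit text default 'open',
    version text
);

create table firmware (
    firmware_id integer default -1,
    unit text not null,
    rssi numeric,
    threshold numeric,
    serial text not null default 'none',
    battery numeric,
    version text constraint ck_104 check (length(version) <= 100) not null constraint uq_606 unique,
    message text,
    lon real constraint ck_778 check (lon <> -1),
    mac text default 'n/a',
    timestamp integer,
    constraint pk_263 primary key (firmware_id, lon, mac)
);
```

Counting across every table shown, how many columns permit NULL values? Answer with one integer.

zones: 2 nullable (name, channel — PK (zone_id, lon, battery) and explicit NOT NULL columns excluded).
sites: 8 nullable (type, version, mac, timestamp, threshold, site_id, gain, lat — PK none and explicit NOT NULL columns excluded).
users: 6 nullable (value, severity, user_id, interval, unit, version — PK none and explicit NOT NULL columns excluded).
firmware: 5 nullable (rssi, threshold, battery, message, timestamp — PK (firmware_id, lon, mac) and explicit NOT NULL columns excluded).
Total: 2 + 8 + 6 + 5 = 21.

21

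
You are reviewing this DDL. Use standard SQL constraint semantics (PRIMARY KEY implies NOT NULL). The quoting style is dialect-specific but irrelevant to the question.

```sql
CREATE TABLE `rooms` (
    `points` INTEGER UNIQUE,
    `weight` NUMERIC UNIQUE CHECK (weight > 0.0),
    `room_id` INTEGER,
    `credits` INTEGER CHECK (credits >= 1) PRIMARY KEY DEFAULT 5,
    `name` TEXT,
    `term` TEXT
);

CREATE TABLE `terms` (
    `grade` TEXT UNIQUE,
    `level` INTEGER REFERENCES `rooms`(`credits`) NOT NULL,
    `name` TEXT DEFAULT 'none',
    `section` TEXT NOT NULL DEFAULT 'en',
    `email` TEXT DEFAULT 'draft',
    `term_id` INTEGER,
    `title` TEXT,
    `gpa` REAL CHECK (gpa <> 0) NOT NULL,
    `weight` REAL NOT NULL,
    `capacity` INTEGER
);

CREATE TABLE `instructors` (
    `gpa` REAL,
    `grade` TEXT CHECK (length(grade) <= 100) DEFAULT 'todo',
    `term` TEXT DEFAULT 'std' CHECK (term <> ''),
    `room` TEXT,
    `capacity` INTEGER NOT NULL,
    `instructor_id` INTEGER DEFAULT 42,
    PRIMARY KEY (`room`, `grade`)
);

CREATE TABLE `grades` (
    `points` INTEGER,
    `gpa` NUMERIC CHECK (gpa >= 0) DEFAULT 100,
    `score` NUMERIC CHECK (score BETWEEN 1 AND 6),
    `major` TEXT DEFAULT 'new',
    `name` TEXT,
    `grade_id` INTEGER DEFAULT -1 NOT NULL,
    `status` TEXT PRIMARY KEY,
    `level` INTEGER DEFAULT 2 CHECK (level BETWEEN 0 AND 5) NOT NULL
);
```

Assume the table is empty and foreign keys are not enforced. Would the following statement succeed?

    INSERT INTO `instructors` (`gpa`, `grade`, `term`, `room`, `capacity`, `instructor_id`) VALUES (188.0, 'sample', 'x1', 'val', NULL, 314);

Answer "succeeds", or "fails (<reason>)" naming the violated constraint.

capacity is explicitly set to NULL, but capacity is declared NOT NULL.

fails (NOT NULL on capacity)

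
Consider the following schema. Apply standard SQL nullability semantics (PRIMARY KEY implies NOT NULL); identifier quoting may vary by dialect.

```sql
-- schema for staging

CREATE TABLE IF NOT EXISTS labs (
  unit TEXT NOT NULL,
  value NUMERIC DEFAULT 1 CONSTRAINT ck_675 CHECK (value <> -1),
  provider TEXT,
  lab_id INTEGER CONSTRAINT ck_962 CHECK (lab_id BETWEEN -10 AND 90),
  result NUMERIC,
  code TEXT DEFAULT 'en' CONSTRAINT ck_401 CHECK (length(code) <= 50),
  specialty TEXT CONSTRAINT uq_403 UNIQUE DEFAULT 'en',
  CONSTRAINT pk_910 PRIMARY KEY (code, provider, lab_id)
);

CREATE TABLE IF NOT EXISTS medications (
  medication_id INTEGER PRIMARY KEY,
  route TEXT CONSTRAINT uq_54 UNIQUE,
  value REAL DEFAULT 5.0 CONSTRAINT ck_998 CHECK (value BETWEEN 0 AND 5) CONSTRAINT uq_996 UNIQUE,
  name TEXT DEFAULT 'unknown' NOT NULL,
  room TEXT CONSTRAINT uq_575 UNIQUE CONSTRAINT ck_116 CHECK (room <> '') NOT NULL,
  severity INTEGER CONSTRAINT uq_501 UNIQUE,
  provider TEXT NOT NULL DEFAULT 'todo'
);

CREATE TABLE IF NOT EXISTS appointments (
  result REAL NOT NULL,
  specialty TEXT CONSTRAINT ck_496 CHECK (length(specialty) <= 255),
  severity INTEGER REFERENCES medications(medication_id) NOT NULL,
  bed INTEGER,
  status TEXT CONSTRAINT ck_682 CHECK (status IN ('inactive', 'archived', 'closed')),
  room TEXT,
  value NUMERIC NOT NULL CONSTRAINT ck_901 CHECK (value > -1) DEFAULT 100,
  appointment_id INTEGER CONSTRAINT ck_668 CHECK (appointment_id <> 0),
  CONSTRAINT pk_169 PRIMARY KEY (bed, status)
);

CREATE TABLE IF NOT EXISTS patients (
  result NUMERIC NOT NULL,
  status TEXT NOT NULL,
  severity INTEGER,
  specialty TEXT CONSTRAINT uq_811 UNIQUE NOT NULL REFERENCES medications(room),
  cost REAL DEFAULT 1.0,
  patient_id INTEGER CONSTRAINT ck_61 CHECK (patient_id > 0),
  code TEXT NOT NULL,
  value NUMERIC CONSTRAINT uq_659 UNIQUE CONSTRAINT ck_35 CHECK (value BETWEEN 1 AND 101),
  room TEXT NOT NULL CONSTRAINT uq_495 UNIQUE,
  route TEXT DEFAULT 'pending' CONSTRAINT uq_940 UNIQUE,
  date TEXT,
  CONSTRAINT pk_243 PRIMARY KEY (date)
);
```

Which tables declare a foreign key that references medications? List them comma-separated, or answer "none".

appointments, patients

- appointments.severity references medications(medication_id).
- patients.specialty references medications(room).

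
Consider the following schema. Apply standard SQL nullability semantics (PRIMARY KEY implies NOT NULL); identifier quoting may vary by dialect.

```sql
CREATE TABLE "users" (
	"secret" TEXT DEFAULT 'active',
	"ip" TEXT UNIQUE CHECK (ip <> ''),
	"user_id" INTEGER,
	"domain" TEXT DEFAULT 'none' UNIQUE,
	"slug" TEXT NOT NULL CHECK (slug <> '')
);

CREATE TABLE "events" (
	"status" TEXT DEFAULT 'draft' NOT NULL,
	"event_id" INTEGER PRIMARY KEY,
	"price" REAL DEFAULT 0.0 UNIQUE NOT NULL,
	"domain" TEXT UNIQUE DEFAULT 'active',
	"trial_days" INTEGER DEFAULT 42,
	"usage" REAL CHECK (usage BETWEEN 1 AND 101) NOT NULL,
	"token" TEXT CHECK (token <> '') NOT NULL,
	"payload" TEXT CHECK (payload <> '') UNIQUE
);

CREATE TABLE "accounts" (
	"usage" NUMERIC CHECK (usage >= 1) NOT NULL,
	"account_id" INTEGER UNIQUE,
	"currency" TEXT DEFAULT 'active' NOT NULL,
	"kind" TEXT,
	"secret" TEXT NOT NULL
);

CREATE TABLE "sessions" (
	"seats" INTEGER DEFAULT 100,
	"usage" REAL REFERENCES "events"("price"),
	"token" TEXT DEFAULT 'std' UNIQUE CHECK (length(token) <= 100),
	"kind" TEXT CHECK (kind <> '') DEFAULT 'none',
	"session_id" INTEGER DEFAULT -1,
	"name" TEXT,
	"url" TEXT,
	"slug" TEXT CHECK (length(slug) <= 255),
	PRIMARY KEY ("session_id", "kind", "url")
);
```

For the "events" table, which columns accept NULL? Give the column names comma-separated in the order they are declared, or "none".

domain, trial_days, payload

- status: declared NOT NULL → not nullable.
- event_id: part of the PRIMARY KEY, which implies NOT NULL → not nullable.
- price: declared NOT NULL → not nullable.
- domain: UNIQUE does not imply NOT NULL → nullable.
- trial_days: DEFAULT only fills an omitted column; an explicit NULL is still allowed → nullable.
- usage: declared NOT NULL → not nullable.
- token: declared NOT NULL → not nullable.
- payload: CHECK does not forbid NULL (a CHECK constraint passes when its expression is NULL) → nullable.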